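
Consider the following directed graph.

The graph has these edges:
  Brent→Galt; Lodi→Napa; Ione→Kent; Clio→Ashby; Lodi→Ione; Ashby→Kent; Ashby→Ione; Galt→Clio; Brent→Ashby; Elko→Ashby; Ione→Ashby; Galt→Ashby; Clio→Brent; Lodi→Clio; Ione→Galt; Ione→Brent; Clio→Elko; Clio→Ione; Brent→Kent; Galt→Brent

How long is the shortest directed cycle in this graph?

For each vertex v, BFS finds the shortest path from v back to v.
The shortest such closed walk is Ione → Ashby → Ione, length 2.

2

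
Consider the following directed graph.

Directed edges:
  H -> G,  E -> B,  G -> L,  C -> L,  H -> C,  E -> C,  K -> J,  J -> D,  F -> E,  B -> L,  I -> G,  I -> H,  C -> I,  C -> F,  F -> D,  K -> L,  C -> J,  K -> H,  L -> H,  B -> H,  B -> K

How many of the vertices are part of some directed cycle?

A vertex is on a directed cycle iff it belongs to a strongly connected component of size ≥ 2 (or has a self-loop).
The vertices on cycles are {B, C, E, F, G, H, I, K, L} — 9 in total.

9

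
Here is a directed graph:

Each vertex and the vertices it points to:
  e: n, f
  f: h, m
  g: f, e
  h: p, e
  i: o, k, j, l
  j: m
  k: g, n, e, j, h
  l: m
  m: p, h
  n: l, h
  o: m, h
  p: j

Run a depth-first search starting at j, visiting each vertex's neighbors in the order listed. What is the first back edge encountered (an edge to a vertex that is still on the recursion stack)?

p->j

DFS from j (visiting each vertex's neighbors in the order listed); mark gray on enter, black on exit:
j gray
  m gray
    p gray
      p→j: j is gray → back edge
First back edge: p → j.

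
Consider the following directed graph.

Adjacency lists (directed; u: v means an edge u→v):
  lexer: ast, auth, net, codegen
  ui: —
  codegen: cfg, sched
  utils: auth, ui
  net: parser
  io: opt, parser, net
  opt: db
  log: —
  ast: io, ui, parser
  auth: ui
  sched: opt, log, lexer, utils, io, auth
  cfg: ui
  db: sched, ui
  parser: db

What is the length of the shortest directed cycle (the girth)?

For each vertex v, BFS finds the shortest path from v back to v.
The shortest such closed walk is codegen → sched → lexer → codegen, length 3.

3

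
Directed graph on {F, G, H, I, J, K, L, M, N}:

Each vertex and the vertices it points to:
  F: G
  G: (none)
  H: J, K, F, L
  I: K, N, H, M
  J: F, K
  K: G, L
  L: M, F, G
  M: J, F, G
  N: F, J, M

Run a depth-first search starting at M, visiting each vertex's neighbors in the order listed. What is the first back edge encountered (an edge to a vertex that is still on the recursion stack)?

L→M

DFS from M (visiting each vertex's neighbors in the order listed); mark gray on enter, black on exit:
M gray
  J gray
    F gray
      G gray
      G black
    F black
    K gray
      K→G: G black — skip
      L gray
        L→M: M is gray → back edge
First back edge: L → M.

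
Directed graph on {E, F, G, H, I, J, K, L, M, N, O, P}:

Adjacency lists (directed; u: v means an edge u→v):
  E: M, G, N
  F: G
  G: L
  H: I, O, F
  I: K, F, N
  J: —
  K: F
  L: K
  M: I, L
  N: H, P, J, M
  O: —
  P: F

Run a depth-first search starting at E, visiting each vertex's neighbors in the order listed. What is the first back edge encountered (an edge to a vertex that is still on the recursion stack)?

L->K

DFS from E (visiting each vertex's neighbors in the order listed); mark gray on enter, black on exit:
E gray
  M gray
    I gray
      K gray
        F gray
          G gray
            L gray
              L→K: K is gray → back edge
First back edge: L → K.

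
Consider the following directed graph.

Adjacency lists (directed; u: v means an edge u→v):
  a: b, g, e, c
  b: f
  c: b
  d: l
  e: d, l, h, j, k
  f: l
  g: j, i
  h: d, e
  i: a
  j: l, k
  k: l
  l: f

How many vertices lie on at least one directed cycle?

A vertex is on a directed cycle iff it belongs to a strongly connected component of size ≥ 2 (or has a self-loop).
The vertices on cycles are {a, e, f, g, h, i, l} — 7 in total.

7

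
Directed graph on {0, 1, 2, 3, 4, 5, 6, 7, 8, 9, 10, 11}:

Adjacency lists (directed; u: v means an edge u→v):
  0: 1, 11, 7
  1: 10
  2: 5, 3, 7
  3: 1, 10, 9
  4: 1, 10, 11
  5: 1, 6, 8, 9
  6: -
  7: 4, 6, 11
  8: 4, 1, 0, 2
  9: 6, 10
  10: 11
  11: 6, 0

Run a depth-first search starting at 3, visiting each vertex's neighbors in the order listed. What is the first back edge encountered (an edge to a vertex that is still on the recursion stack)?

DFS from 3 (visiting each vertex's neighbors in the order listed); mark gray on enter, black on exit:
3 gray
  1 gray
    10 gray
      11 gray
        6 gray
        6 black
        0 gray
          0→1: 1 is gray → back edge
First back edge: 0 → 1.

0->1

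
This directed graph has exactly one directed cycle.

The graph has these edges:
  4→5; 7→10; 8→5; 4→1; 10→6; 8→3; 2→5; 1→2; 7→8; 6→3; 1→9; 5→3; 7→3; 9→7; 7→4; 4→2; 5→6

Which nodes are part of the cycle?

1, 4, 7, 9

DFS with gray/black marking from 4:
4 gray
  5 gray
    6 gray
      3 gray
      3 black
    6 black
    5→3: 3 black — skip
  5 black
  1 gray
    9 gray
      7 gray
        8 gray
          8→5: 5 black — skip
          8→3: 3 black — skip
        8 black
        7→3: 3 black — skip
        7→4: 4 is gray → back edge
Back edge closes the cycle 4 → 1 → 9 → 7 → 4; its vertices are {1, 4, 7, 9}.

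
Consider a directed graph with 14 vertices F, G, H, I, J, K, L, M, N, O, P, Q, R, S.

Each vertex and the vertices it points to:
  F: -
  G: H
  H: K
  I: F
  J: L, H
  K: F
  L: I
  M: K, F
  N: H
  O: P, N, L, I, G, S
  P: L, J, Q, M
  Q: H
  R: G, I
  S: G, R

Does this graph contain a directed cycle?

DFS with white/gray/black marking, starting from K:
K gray
  F gray
  F black
K black
G gray
  H gray
    H→K: K black — skip
  H black
G black
I gray
  I→F: F black — skip
I black
J gray
  L gray
    L→I: I black — skip
  L black
  J→H: H black — skip
J black
M gray
  M→K: K black — skip
  M→F: F black — skip
M black
N gray
  N→H: H black — skip
N black
O gray
  P gray
    P→L: L black — skip
    P→J: J black — skip
    Q gray
      Q→H: H black — skip
    Q black
    P→M: M black — skip
  P black
  O→N: N black — skip
  O→L: L black — skip
  O→I: I black — skip
  O→G: G black — skip
  S gray
    S→G: G black — skip
    R gray
      R→G: G black — skip
      R→I: I black — skip
    R black
  S black
O black
Every edge goes to a white or black vertex — no back edge, so the graph is acyclic.

No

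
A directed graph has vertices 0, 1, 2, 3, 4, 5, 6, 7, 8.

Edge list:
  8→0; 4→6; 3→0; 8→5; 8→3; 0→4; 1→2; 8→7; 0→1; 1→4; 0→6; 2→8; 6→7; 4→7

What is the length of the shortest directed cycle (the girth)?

For each vertex v, BFS finds the shortest path from v back to v.
The shortest such closed walk is 8 → 0 → 1 → 2 → 8, length 4.

4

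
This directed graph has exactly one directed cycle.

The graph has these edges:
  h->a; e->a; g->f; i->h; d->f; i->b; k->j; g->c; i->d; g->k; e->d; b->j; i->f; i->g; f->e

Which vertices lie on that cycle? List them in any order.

d, e, f

DFS with gray/black marking from d:
d gray
  f gray
    e gray
      a gray
      a black
      e→d: d is gray → back edge
Back edge closes the cycle d → f → e → d; its vertices are {d, e, f}.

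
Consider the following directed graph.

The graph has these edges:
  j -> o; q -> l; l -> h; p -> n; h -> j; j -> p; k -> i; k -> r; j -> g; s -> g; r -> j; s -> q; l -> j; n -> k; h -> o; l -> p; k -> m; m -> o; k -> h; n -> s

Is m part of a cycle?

No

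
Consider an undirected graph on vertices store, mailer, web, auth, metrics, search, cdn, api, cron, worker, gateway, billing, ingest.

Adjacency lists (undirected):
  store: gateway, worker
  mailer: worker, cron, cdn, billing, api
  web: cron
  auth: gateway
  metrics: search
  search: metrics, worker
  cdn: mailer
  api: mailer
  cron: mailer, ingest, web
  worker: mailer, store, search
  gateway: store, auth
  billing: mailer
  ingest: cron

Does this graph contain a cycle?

No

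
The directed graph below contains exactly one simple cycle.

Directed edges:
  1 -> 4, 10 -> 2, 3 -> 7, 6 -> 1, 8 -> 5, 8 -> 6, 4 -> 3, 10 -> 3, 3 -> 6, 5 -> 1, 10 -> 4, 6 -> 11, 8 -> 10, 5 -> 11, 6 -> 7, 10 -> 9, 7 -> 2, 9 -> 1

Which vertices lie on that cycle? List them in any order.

DFS with gray/black marking from 3:
3 gray
  7 gray
    2 gray
    2 black
  7 black
  6 gray
    11 gray
    11 black
    1 gray
      4 gray
        4→3: 3 is gray → back edge
Back edge closes the cycle 3 → 6 → 1 → 4 → 3; its vertices are {1, 3, 4, 6}.

1, 3, 4, 6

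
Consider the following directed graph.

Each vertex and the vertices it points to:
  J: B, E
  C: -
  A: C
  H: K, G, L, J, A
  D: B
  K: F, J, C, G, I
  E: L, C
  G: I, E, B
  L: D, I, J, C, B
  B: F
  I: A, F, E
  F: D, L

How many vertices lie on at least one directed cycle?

7

A vertex is on a directed cycle iff it belongs to a strongly connected component of size ≥ 2 (or has a self-loop).
The vertices on cycles are {B, D, E, F, I, J, L} — 7 in total.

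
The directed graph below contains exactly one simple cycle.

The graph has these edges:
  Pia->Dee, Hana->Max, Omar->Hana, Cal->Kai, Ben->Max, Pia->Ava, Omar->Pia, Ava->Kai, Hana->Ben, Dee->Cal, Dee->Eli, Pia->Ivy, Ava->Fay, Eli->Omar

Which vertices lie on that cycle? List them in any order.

Dee, Eli, Pia, Omar

DFS with gray/black marking from Omar:
Omar gray
  Hana gray
    Max gray
    Max black
    Ben gray
      Ben→Max: Max black — skip
    Ben black
  Hana black
  Pia gray
    Ivy gray
    Ivy black
    Ava gray
      Kai gray
      Kai black
      Fay gray
      Fay black
    Ava black
    Dee gray
      Cal gray
        Cal→Kai: Kai black — skip
      Cal black
      Eli gray
        Eli→Omar: Omar is gray → back edge
Back edge closes the cycle Omar → Pia → Dee → Eli → Omar; its vertices are {Dee, Eli, Pia, Omar}.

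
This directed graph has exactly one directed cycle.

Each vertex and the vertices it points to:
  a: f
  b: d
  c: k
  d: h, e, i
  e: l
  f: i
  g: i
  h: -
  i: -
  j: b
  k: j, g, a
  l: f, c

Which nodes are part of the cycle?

b, c, d, e, j, k, l

DFS with gray/black marking from k:
k gray
  j gray
    b gray
      d gray
        h gray
        h black
        e gray
          l gray
            f gray
              i gray
              i black
            f black
            c gray
              c→k: k is gray → back edge
Back edge closes the cycle k → j → b → d → e → l → c → k; its vertices are {b, c, d, e, j, k, l}.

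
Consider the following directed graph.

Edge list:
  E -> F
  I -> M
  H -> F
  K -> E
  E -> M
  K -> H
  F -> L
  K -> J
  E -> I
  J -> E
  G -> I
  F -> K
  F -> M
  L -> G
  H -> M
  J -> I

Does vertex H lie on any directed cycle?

H is on a cycle iff H can reach itself via ≥1 edge.
H → F → K → H — yes.

Yes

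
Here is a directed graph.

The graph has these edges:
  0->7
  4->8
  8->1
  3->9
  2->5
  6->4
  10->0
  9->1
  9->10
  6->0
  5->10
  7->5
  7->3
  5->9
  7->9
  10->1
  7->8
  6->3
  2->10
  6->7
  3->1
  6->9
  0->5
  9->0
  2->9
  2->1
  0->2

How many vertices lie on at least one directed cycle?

A vertex is on a directed cycle iff it belongs to a strongly connected component of size ≥ 2 (or has a self-loop).
The vertices on cycles are {0, 2, 3, 5, 7, 9, 10} — 7 in total.

7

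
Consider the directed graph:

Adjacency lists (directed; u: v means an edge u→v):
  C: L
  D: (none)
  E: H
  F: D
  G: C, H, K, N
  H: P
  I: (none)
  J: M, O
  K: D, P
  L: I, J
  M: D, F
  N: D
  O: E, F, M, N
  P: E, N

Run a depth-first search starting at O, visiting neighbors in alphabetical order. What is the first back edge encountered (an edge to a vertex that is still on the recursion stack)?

P→E

DFS from O (visiting neighbors in alphabetical order); mark gray on enter, black on exit:
O gray
  E gray
    H gray
      P gray
        P→E: E is gray → back edge
First back edge: P → E.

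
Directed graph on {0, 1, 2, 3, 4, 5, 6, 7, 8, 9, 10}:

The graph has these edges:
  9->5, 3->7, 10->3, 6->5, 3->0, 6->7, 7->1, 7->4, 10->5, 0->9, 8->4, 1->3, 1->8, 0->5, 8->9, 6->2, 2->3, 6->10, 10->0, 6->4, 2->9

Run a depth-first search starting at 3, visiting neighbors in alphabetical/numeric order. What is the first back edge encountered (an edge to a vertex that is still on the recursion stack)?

DFS from 3 (visiting neighbors in alphabetical/numeric order); mark gray on enter, black on exit:
3 gray
  0 gray
    5 gray
    5 black
    9 gray
      9→5: 5 black — skip
    9 black
  0 black
  7 gray
    1 gray
      1→3: 3 is gray → back edge
First back edge: 1 → 3.

1→3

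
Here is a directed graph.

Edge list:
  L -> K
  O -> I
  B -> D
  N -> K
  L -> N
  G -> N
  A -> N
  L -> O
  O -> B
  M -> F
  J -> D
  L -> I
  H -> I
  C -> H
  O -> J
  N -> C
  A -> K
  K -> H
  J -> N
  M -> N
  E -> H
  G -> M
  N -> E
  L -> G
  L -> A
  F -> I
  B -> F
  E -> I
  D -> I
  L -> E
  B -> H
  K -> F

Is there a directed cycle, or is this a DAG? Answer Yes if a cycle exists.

DFS with white/gray/black marking, starting from B:
B gray
  F gray
    I gray
    I black
  F black
  D gray
    D→I: I black — skip
  D black
  H gray
    H→I: I black — skip
  H black
B black
A gray
  N gray
    C gray
      C→H: H black — skip
    C black
    E gray
      E→H: H black — skip
      E→I: I black — skip
    E black
    K gray
      K→F: F black — skip
      K→H: H black — skip
    K black
  N black
  A→K: K black — skip
A black
G gray
  M gray
    M→N: N black — skip
    M→F: F black — skip
  M black
  G→N: N black — skip
G black
J gray
  J→N: N black — skip
  J→D: D black — skip
J black
L gray
  L→A: A black — skip
  L→K: K black — skip
  L→I: I black — skip
  L→E: E black — skip
  L→G: G black — skip
  L→N: N black — skip
  O gray
    O→B: B black — skip
    O→I: I black — skip
    O→J: J black — skip
  O black
L black
Every edge goes to a white or black vertex — no back edge, so the graph is acyclic.

No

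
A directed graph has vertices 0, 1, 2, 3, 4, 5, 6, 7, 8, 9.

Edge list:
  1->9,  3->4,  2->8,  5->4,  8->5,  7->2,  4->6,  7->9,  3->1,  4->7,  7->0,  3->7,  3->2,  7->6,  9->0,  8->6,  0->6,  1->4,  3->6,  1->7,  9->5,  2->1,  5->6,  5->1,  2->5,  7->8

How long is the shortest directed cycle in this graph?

For each vertex v, BFS finds the shortest path from v back to v.
The shortest such closed walk is 2 → 1 → 7 → 2, length 3.

3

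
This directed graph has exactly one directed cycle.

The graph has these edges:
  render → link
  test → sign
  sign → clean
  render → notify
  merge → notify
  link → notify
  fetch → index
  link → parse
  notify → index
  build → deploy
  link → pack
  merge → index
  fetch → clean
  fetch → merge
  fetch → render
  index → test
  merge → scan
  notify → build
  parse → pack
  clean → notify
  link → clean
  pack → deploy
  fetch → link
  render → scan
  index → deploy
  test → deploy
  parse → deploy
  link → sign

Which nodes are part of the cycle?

sign, test, clean, index, notify

DFS with gray/black marking from sign:
sign gray
  clean gray
    notify gray
      build gray
        deploy gray
        deploy black
      build black
      index gray
        test gray
          test→sign: sign is gray → back edge
Back edge closes the cycle sign → clean → notify → index → test → sign; its vertices are {sign, test, clean, index, notify}.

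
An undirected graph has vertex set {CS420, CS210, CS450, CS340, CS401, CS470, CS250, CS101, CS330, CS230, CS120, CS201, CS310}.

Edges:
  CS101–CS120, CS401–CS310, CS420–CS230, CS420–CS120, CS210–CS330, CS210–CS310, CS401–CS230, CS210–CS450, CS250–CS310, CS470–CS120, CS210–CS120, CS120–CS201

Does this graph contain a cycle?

Yes

DFS, tracking each vertex's parent; an edge to a visited non-parent vertex closes a cycle.
Start from CS330:
visit CS330 (parent –)
  visit CS210 (parent CS330)
    visit CS120 (parent CS210)
      visit CS101 (parent CS120)
        CS101–CS120: parent, skip
      visit CS470 (parent CS120)
        CS470–CS120: parent, skip
      CS120–CS210: parent, skip
      visit CS201 (parent CS120)
        CS201–CS120: parent, skip
      visit CS420 (parent CS120)
        visit CS230 (parent CS420)
          visit CS401 (parent CS230)
            visit CS310 (parent CS401)
              CS310–CS401: parent, skip
              visit CS250 (parent CS310)
                CS250–CS310: parent, skip
              CS310–CS210: CS210 visited and ≠ parent → cycle
Cycle: CS210 – CS120 – CS420 – CS230 – CS401 – CS310 – CS210.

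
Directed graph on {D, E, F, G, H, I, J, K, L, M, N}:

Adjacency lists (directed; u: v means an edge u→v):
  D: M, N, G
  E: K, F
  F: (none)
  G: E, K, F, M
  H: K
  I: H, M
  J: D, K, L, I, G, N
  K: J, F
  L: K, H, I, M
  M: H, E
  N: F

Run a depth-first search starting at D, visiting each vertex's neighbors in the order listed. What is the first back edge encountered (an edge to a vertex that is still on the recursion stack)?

DFS from D (visiting each vertex's neighbors in the order listed); mark gray on enter, black on exit:
D gray
  M gray
    H gray
      K gray
        J gray
          J→D: D is gray → back edge
First back edge: J → D.

J->D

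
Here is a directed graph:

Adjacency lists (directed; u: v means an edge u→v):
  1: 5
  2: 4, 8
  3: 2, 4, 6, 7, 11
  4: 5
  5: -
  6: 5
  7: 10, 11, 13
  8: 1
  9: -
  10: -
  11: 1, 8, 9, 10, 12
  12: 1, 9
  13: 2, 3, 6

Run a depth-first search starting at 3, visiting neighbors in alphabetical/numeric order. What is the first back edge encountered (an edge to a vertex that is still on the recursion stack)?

13->3

DFS from 3 (visiting neighbors in alphabetical/numeric order); mark gray on enter, black on exit:
3 gray
  2 gray
    4 gray
      5 gray
      5 black
    4 black
    8 gray
      1 gray
        1→5: 5 black — skip
      1 black
    8 black
  2 black
  3→4: 4 black — skip
  6 gray
    6→5: 5 black — skip
  6 black
  7 gray
    10 gray
    10 black
    11 gray
      11→1: 1 black — skip
      11→8: 8 black — skip
      9 gray
      9 black
      11→10: 10 black — skip
      12 gray
        12→1: 1 black — skip
        12→9: 9 black — skip
      12 black
    11 black
    13 gray
      13→2: 2 black — skip
      13→3: 3 is gray → back edge
First back edge: 13 → 3.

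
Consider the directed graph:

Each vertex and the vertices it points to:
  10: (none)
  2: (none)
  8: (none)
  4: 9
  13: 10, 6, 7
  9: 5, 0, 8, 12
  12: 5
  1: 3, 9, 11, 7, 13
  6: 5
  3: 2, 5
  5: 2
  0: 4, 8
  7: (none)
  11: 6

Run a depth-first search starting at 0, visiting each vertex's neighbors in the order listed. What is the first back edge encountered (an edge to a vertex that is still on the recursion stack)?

DFS from 0 (visiting each vertex's neighbors in the order listed); mark gray on enter, black on exit:
0 gray
  4 gray
    9 gray
      5 gray
        2 gray
        2 black
      5 black
      9→0: 0 is gray → back edge
First back edge: 9 → 0.

9→0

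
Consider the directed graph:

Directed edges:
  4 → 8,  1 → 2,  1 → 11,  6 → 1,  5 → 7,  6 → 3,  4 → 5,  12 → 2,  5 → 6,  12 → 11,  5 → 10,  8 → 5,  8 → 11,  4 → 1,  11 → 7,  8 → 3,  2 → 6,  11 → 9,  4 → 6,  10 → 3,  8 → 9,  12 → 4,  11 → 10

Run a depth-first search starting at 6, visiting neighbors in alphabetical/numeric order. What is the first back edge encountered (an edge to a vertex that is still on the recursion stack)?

DFS from 6 (visiting neighbors in alphabetical/numeric order); mark gray on enter, black on exit:
6 gray
  1 gray
    2 gray
      2→6: 6 is gray → back edge
First back edge: 2 → 6.

2->6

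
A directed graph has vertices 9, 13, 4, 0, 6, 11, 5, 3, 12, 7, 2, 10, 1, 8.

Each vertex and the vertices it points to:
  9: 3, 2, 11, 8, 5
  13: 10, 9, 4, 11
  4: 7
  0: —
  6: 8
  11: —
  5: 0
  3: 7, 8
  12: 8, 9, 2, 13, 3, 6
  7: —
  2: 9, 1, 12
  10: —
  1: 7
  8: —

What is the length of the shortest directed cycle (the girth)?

2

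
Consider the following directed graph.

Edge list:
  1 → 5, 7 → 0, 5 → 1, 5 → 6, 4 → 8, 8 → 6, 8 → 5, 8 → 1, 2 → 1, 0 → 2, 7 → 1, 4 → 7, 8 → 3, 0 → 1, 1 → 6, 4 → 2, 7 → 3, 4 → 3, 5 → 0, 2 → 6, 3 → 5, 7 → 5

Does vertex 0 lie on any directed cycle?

0 is on a cycle iff 0 can reach itself via ≥1 edge.
0 → 1 → 5 → 0 — yes.

Yes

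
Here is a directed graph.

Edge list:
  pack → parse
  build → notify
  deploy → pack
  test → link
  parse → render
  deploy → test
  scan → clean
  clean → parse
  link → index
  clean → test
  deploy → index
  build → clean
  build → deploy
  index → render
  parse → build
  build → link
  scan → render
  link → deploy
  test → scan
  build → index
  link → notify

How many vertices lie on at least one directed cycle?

8

A vertex is on a directed cycle iff it belongs to a strongly connected component of size ≥ 2 (or has a self-loop).
The vertices on cycles are {link, pack, scan, test, build, clean, parse, deploy} — 8 in total.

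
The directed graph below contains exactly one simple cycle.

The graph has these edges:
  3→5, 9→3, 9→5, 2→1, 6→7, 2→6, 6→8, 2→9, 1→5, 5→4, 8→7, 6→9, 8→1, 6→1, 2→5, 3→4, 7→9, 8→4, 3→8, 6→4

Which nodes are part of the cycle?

3, 7, 8, 9

DFS with gray/black marking from 8:
8 gray
  7 gray
    9 gray
      3 gray
        3→8: 8 is gray → back edge
Back edge closes the cycle 8 → 7 → 9 → 3 → 8; its vertices are {3, 7, 8, 9}.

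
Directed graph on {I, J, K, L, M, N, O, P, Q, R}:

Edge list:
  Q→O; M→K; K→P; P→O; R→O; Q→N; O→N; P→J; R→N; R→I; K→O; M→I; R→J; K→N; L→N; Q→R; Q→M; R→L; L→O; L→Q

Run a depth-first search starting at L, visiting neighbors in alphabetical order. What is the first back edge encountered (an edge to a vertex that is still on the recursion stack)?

R->L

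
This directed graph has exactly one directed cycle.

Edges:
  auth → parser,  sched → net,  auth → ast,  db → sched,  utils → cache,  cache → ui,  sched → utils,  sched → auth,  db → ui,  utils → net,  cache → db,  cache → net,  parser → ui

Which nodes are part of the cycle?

db, cache, sched, utils

DFS with gray/black marking from sched:
sched gray
  utils gray
    net gray
    net black
    cache gray
      db gray
        db→sched: sched is gray → back edge
Back edge closes the cycle sched → utils → cache → db → sched; its vertices are {db, cache, sched, utils}.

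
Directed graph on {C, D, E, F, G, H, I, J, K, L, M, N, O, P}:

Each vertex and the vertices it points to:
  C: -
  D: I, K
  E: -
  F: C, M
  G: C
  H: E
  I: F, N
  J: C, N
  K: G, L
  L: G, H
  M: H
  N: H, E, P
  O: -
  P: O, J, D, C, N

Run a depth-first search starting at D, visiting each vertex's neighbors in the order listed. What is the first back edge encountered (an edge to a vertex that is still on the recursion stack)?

J→N

DFS from D (visiting each vertex's neighbors in the order listed); mark gray on enter, black on exit:
D gray
  I gray
    F gray
      C gray
      C black
      M gray
        H gray
          E gray
          E black
        H black
      M black
    F black
    N gray
      N→H: H black — skip
      N→E: E black — skip
      P gray
        O gray
        O black
        J gray
          J→C: C black — skip
          J→N: N is gray → back edge
First back edge: J → N.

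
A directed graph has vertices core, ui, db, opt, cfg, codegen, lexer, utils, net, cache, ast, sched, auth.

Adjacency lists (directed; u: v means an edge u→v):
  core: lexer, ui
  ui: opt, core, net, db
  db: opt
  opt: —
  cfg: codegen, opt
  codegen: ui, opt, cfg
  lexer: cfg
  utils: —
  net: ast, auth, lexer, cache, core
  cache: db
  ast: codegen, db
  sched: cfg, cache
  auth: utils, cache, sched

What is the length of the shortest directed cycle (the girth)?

For each vertex v, BFS finds the shortest path from v back to v.
The shortest such closed walk is core → ui → core, length 2.

2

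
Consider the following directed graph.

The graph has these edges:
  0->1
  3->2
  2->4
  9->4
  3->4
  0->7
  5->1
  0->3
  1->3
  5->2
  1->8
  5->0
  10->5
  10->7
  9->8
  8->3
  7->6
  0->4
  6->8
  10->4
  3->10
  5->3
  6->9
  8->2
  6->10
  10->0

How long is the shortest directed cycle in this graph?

3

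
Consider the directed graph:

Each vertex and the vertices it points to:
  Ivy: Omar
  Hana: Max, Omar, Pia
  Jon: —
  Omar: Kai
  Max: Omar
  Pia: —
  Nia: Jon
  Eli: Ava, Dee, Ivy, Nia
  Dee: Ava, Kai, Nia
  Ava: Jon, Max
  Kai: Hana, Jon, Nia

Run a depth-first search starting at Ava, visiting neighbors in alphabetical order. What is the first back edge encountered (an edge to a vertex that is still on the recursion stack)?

DFS from Ava (visiting neighbors in alphabetical order); mark gray on enter, black on exit:
Ava gray
  Jon gray
  Jon black
  Max gray
    Omar gray
      Kai gray
        Hana gray
          Hana→Max: Max is gray → back edge
First back edge: Hana → Max.

Hana→Max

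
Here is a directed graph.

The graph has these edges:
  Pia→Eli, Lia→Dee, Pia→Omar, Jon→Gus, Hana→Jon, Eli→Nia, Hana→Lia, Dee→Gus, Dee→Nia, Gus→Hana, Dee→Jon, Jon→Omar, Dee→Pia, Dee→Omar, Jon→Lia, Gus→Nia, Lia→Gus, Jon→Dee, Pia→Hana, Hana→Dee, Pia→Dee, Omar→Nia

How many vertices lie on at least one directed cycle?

A vertex is on a directed cycle iff it belongs to a strongly connected component of size ≥ 2 (or has a self-loop).
The vertices on cycles are {Dee, Gus, Jon, Lia, Pia, Hana} — 6 in total.

6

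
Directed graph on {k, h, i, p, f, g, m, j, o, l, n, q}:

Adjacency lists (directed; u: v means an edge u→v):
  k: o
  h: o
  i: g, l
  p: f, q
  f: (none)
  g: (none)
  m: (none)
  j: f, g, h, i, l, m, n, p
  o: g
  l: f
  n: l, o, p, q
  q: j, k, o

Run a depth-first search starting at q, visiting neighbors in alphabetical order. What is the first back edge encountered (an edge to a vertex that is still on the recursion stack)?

p->q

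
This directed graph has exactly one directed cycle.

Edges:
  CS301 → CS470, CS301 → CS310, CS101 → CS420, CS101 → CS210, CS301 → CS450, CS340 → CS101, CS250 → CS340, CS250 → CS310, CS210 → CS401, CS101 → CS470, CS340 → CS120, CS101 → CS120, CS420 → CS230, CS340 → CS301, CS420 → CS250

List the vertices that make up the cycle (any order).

CS101, CS250, CS340, CS420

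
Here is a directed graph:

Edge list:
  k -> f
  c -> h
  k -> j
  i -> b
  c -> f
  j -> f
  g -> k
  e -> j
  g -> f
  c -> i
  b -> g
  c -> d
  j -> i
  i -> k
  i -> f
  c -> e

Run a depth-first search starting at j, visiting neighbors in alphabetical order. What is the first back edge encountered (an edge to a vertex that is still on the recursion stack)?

k->j

DFS from j (visiting neighbors in alphabetical order); mark gray on enter, black on exit:
j gray
  f gray
  f black
  i gray
    b gray
      g gray
        g→f: f black — skip
        k gray
          k→f: f black — skip
          k→j: j is gray → back edge
First back edge: k → j.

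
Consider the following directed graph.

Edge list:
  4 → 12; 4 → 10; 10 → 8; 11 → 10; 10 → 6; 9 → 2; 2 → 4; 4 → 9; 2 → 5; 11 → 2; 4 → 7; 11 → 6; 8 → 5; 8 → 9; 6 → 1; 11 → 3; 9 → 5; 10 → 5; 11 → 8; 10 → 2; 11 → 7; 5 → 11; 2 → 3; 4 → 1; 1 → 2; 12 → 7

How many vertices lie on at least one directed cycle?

9

A vertex is on a directed cycle iff it belongs to a strongly connected component of size ≥ 2 (or has a self-loop).
The vertices on cycles are {1, 2, 4, 5, 6, 8, 9, 10, 11} — 9 in total.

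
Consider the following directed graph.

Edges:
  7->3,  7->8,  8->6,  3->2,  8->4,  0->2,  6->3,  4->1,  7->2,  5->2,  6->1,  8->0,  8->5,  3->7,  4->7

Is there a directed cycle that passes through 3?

3 is on a cycle iff 3 can reach itself via ≥1 edge.
3 → 7 → 3 — yes.

Yes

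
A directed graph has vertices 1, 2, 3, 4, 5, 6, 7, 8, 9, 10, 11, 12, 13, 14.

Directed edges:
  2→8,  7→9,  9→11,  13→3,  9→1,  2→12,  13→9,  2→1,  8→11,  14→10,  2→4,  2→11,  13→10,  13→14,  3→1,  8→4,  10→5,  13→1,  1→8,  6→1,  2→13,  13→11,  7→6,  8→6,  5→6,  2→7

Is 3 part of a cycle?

3 lies on a cycle iff there is a path from 3 back to itself.
Exploring from 3, it never reaches itself; equivalently, its strongly connected component is a singleton.

No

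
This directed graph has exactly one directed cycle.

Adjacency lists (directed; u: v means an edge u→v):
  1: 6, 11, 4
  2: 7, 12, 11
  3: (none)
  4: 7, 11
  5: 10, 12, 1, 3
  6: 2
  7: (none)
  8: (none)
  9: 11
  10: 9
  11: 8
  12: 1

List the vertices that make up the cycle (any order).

1, 2, 6, 12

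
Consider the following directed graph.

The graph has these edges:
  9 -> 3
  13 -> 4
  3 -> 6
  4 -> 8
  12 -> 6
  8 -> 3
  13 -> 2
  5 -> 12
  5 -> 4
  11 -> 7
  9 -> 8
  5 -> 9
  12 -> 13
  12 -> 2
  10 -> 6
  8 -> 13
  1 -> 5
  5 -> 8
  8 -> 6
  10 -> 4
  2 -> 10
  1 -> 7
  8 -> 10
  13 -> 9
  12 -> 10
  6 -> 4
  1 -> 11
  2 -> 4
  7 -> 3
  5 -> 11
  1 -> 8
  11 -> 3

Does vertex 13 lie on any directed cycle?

Yes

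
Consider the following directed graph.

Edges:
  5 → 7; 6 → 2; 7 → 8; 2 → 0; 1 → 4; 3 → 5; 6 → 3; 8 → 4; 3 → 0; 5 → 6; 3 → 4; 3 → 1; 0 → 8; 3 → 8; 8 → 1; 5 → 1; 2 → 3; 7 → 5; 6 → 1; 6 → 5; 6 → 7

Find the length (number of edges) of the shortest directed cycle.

2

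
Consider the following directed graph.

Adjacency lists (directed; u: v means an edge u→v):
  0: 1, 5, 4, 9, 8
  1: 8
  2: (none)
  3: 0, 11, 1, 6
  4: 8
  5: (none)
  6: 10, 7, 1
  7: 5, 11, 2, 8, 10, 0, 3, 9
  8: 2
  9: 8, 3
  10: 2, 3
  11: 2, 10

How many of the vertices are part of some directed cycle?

A vertex is on a directed cycle iff it belongs to a strongly connected component of size ≥ 2 (or has a self-loop).
The vertices on cycles are {0, 3, 6, 7, 9, 10, 11} — 7 in total.

7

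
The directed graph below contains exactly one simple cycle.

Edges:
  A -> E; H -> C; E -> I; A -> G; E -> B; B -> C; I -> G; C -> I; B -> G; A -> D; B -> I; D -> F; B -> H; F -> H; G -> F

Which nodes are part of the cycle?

C, F, G, H, I

DFS with gray/black marking from H:
H gray
  C gray
    I gray
      G gray
        F gray
          F→H: H is gray → back edge
Back edge closes the cycle H → C → I → G → F → H; its vertices are {C, F, G, H, I}.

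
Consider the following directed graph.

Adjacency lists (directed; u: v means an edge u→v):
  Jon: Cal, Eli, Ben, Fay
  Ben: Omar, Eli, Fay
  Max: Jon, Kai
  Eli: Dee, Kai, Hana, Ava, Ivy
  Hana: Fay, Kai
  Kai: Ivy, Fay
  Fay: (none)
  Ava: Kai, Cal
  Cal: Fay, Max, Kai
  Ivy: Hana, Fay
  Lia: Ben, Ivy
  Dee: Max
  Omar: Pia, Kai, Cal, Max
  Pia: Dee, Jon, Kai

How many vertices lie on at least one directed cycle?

12

A vertex is on a directed cycle iff it belongs to a strongly connected component of size ≥ 2 (or has a self-loop).
The vertices on cycles are {Ava, Ben, Cal, Dee, Eli, Ivy, Jon, Kai, Max, Pia, Hana, Omar} — 12 in total.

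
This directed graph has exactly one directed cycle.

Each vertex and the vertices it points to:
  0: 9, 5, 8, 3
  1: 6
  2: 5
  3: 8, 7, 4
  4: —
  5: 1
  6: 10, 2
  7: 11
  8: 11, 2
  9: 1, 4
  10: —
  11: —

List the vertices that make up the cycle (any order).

1, 2, 5, 6

DFS with gray/black marking from 5:
5 gray
  1 gray
    6 gray
      10 gray
      10 black
      2 gray
        2→5: 5 is gray → back edge
Back edge closes the cycle 5 → 1 → 6 → 2 → 5; its vertices are {1, 2, 5, 6}.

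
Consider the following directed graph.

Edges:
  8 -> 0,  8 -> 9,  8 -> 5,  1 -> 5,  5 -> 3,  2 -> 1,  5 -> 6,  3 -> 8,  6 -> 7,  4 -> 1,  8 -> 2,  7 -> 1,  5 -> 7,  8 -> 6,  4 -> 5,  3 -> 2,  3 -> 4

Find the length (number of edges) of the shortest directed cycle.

3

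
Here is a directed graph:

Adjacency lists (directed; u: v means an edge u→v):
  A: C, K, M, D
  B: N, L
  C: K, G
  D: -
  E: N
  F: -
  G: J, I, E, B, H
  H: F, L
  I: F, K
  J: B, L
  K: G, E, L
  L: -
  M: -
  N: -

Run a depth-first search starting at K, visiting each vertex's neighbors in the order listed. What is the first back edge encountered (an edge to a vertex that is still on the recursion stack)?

I->K

DFS from K (visiting each vertex's neighbors in the order listed); mark gray on enter, black on exit:
K gray
  G gray
    J gray
      B gray
        N gray
        N black
        L gray
        L black
      B black
      J→L: L black — skip
    J black
    I gray
      F gray
      F black
      I→K: K is gray → back edge
First back edge: I → K.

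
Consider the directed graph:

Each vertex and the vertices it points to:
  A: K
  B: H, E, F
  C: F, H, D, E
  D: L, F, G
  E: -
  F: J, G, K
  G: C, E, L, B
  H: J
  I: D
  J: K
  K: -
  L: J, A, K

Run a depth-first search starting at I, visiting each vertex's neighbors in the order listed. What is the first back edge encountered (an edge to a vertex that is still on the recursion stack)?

DFS from I (visiting each vertex's neighbors in the order listed); mark gray on enter, black on exit:
I gray
  D gray
    L gray
      J gray
        K gray
        K black
      J black
      A gray
        A→K: K black — skip
      A black
      L→K: K black — skip
    L black
    F gray
      F→J: J black — skip
      G gray
        C gray
          C→F: F is gray → back edge
First back edge: C → F.

C→F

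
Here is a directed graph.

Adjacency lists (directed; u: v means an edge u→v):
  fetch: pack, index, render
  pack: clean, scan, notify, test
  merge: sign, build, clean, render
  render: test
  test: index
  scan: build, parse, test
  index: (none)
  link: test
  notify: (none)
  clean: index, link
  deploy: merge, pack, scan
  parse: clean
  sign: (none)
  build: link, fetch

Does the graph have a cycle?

Yes

DFS with white/gray/black marking, starting from link:
link gray
  test gray
    index gray
    index black
  test black
link black
fetch gray
  pack gray
    clean gray
      clean→index: index black — skip
      clean→link: link black — skip
    clean black
    scan gray
      build gray
        build→link: link black — skip
        build→fetch: fetch is gray → back edge
Back edge found, so a cycle exists: fetch → pack → scan → build → fetch.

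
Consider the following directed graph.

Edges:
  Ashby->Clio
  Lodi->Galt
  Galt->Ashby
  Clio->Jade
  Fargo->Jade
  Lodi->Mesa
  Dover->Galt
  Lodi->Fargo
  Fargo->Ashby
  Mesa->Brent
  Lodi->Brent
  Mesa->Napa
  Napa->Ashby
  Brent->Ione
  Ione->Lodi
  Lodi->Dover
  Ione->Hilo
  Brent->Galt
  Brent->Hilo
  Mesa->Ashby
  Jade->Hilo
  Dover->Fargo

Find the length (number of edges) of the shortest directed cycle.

3

For each vertex v, BFS finds the shortest path from v back to v.
The shortest such closed walk is Lodi → Brent → Ione → Lodi, length 3.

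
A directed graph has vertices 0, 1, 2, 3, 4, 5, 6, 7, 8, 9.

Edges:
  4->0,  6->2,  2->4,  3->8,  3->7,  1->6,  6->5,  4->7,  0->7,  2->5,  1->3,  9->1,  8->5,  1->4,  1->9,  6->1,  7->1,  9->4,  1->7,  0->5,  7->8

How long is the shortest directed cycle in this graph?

For each vertex v, BFS finds the shortest path from v back to v.
The shortest such closed walk is 1 → 7 → 1, length 2.

2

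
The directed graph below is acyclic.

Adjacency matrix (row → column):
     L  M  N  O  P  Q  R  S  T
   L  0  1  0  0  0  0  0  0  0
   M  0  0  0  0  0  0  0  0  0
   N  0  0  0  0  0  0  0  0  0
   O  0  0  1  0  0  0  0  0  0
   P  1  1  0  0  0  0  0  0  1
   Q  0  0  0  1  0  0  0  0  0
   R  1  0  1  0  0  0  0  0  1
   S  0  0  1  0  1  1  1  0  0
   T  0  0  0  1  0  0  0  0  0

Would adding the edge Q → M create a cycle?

Adding Q→M creates a cycle iff M can already reach Q.
Explore from M: no path reaches Q. The graph stays acyclic.

No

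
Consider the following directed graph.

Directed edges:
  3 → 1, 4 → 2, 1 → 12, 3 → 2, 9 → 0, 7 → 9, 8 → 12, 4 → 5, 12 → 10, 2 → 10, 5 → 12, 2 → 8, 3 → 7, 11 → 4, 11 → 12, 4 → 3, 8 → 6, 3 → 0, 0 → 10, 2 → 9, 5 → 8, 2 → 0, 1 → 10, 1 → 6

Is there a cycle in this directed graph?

No

DFS with white/gray/black marking, starting from 4:
4 gray
  5 gray
    8 gray
      12 gray
        10 gray
        10 black
      12 black
      6 gray
      6 black
    8 black
    5→12: 12 black — skip
  5 black
  2 gray
    2→10: 10 black — skip
    0 gray
      0→10: 10 black — skip
    0 black
    2→8: 8 black — skip
    9 gray
      9→0: 0 black — skip
    9 black
  2 black
  3 gray
    1 gray
      1→6: 6 black — skip
      1→12: 12 black — skip
      1→10: 10 black — skip
    1 black
    3→2: 2 black — skip
    7 gray
      7→9: 9 black — skip
    7 black
    3→0: 0 black — skip
  3 black
4 black
11 gray
  11→4: 4 black — skip
  11→12: 12 black — skip
11 black
Every edge goes to a white or black vertex — no back edge, so the graph is acyclic.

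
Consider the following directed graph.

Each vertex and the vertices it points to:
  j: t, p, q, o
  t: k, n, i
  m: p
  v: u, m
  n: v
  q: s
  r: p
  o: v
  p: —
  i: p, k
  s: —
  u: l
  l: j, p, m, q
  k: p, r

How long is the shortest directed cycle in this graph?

For each vertex v, BFS finds the shortest path from v back to v.
The shortest such closed walk is u → l → j → o → v → u, length 5.

5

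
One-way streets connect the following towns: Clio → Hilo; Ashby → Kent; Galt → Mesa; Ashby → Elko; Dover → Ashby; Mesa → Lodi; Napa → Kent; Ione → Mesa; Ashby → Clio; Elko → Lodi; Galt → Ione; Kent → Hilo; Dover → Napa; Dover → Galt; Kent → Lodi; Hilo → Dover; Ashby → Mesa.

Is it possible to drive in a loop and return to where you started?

Yes

DFS with white/gray/black marking, starting from Lodi:
Lodi gray
Lodi black
Ashby gray
  Clio gray
    Hilo gray
      Dover gray
        Galt gray
          Ione gray
            Mesa gray
              Mesa→Lodi: Lodi black — skip
            Mesa black
          Ione black
          Galt→Mesa: Mesa black — skip
        Galt black
        Dover→Ashby: Ashby is gray → back edge
Back edge found, so a cycle exists: Ashby → Clio → Hilo → Dover → Ashby.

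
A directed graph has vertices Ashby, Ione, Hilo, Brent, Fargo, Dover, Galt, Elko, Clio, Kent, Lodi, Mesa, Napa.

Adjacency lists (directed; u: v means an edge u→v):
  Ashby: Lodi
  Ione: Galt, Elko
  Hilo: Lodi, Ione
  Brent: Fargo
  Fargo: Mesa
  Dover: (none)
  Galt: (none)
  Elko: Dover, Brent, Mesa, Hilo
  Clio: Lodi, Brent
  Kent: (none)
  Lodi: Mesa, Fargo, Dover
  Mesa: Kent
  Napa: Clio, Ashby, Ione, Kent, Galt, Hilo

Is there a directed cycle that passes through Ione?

Yes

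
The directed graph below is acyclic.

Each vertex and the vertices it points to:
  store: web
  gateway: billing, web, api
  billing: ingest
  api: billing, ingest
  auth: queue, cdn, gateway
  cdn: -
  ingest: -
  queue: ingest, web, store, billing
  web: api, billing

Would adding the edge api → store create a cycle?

Yes

Adding api→store creates a cycle iff store can already reach api.
Path from store: store → web → api.
So store → … → api → store is a cycle.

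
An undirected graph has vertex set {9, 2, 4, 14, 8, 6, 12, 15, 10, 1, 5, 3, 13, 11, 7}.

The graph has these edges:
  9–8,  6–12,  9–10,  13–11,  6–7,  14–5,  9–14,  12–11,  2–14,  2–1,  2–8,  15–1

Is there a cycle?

Yes

DFS, tracking each vertex's parent; an edge to a visited non-parent vertex closes a cycle.
Start from 15:
visit 15 (parent –)
  visit 1 (parent 15)
    visit 2 (parent 1)
      visit 14 (parent 2)
        14–2: parent, skip
        visit 9 (parent 14)
          9–14: parent, skip
          visit 8 (parent 9)
            8–2: 2 visited and ≠ parent → cycle
Cycle: 2 – 14 – 9 – 8 – 2.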